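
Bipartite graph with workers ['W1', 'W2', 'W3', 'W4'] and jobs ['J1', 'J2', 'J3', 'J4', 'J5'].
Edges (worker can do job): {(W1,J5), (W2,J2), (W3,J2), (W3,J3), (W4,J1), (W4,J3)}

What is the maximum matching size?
Maximum matching size = 4

Maximum matching: {(W1,J5), (W2,J2), (W3,J3), (W4,J1)}
Size: 4

This assigns 4 workers to 4 distinct jobs.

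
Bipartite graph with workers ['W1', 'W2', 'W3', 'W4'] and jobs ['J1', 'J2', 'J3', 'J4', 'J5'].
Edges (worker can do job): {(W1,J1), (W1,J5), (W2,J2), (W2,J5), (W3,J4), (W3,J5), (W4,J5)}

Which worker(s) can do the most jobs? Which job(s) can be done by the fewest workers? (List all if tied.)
Most versatile: W1, W2, W3 (2 jobs); Least covered: J3 (0 workers)

Worker degrees (jobs they can do): W1:2, W2:2, W3:2, W4:1
Job degrees (workers who can do it): J1:1, J2:1, J3:0, J4:1, J5:4

Maximum worker degree is 2, achieved by: W1, W2, W3
Minimum job degree is 0, achieved by: J3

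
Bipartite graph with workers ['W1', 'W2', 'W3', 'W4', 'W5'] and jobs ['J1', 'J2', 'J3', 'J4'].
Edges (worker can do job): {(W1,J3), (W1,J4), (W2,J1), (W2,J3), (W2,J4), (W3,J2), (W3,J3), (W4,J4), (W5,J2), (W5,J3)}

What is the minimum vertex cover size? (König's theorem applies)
Minimum vertex cover size = 4

By König's theorem: in bipartite graphs,
min vertex cover = max matching = 4

Maximum matching has size 4, so minimum vertex cover also has size 4.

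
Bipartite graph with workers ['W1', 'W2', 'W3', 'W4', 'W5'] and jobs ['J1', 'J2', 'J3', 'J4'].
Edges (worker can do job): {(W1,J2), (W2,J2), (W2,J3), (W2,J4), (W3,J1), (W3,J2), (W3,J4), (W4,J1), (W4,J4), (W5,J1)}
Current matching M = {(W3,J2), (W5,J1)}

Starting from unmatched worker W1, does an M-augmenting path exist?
Yes: W1 → J2 → W3 → J4

An M-augmenting path alternates non-matching / matching edges, starting and ending at unmatched vertices.
Path: W1 → J2 → W3 → J4
(J4 is unmatched in M, so the path is augmenting.)
Flipping edges along this path would increase |M| from 2 to 3.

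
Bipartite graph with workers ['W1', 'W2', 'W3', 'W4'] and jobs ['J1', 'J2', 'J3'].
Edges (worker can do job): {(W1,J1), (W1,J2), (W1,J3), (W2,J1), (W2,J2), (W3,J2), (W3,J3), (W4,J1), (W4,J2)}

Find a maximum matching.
Matching: {(W1,J1), (W3,J3), (W4,J2)}

Maximum matching (size 3):
  W1 → J1
  W3 → J3
  W4 → J2

Each worker is assigned to at most one job, and each job to at most one worker.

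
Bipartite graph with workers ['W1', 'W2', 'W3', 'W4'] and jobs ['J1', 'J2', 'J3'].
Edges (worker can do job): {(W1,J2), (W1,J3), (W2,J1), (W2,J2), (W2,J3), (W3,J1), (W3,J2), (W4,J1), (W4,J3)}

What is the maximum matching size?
Maximum matching size = 3

Maximum matching: {(W1,J2), (W3,J1), (W4,J3)}
Size: 3

This assigns 3 workers to 3 distinct jobs.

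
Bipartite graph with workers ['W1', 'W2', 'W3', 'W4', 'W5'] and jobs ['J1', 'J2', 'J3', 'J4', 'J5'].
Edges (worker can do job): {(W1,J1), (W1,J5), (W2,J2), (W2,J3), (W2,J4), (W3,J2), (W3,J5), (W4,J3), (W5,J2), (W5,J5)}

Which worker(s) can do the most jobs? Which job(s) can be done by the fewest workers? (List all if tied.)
Most versatile: W2 (3 jobs); Least covered: J1, J4 (1 workers)

Worker degrees (jobs they can do): W1:2, W2:3, W3:2, W4:1, W5:2
Job degrees (workers who can do it): J1:1, J2:3, J3:2, J4:1, J5:3

Maximum worker degree is 3, achieved by: W2
Minimum job degree is 1, achieved by: J1, J4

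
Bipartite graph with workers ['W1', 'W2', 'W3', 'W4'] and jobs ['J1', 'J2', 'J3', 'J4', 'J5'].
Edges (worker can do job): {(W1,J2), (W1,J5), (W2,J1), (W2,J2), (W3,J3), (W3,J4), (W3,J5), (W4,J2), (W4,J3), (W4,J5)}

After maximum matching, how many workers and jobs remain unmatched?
Unmatched: 0 workers, 1 jobs

Maximum matching size: 4
Workers: 4 total, 4 matched, 0 unmatched
Jobs: 5 total, 4 matched, 1 unmatched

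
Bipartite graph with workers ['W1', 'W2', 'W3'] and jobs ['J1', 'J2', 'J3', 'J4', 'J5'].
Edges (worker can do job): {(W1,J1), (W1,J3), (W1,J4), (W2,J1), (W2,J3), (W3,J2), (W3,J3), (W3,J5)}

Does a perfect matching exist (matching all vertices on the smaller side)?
Yes, perfect matching exists (size 3)

Perfect matching: {(W1,J3), (W2,J1), (W3,J5)}
All 3 vertices on the smaller side are matched.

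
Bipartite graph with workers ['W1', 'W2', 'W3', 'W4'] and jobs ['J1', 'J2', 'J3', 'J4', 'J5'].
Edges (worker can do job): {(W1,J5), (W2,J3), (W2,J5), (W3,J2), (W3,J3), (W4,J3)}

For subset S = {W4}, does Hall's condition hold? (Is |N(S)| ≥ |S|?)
Yes: |N(S)| = 1, |S| = 1

Subset S = {W4}
Neighbors N(S) = {J3}

|N(S)| = 1, |S| = 1
Hall's condition: |N(S)| ≥ |S| is satisfied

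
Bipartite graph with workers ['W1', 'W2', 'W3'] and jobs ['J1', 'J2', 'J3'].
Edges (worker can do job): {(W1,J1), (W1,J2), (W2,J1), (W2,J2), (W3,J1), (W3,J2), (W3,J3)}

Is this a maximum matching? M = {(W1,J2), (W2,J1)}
No, size 2 is not maximum

Proposed matching has size 2.
Maximum matching size for this graph: 3.

This is NOT maximum - can be improved to size 3.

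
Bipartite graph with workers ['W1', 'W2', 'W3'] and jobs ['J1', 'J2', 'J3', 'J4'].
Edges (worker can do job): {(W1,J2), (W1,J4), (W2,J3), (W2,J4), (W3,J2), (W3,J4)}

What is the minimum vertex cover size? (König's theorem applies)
Minimum vertex cover size = 3

By König's theorem: in bipartite graphs,
min vertex cover = max matching = 3

Maximum matching has size 3, so minimum vertex cover also has size 3.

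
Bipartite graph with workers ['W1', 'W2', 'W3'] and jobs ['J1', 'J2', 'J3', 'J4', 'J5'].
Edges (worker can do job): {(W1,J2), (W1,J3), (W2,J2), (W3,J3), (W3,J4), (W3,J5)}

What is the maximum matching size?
Maximum matching size = 3

Maximum matching: {(W1,J3), (W2,J2), (W3,J4)}
Size: 3

This assigns 3 workers to 3 distinct jobs.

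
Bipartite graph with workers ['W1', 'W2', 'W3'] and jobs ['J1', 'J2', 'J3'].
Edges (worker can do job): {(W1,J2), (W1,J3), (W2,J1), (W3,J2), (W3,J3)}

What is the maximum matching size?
Maximum matching size = 3

Maximum matching: {(W1,J2), (W2,J1), (W3,J3)}
Size: 3

This assigns 3 workers to 3 distinct jobs.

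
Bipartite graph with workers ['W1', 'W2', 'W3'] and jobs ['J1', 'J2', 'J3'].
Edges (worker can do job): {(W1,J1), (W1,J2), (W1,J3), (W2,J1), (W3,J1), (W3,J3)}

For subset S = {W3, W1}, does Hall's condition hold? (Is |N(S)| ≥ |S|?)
Yes: |N(S)| = 3, |S| = 2

Subset S = {W3, W1}
Neighbors N(S) = {J1, J2, J3}

|N(S)| = 3, |S| = 2
Hall's condition: |N(S)| ≥ |S| is satisfied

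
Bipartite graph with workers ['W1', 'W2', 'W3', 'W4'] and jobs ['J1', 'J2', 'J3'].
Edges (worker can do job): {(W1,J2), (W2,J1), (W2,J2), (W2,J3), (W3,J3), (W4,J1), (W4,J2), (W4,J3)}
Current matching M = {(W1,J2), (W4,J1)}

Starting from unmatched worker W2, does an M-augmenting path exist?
Yes: W2 → J1 → W4 → J3

An M-augmenting path alternates non-matching / matching edges, starting and ending at unmatched vertices.
Path: W2 → J1 → W4 → J3
(J3 is unmatched in M, so the path is augmenting.)
Flipping edges along this path would increase |M| from 2 to 3.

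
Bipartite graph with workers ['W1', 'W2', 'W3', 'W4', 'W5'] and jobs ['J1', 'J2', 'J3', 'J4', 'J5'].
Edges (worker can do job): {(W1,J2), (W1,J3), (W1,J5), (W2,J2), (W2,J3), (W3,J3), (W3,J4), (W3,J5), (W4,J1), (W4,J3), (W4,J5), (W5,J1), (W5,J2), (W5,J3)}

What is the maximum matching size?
Maximum matching size = 5

Maximum matching: {(W1,J2), (W2,J3), (W3,J4), (W4,J5), (W5,J1)}
Size: 5

This assigns 5 workers to 5 distinct jobs.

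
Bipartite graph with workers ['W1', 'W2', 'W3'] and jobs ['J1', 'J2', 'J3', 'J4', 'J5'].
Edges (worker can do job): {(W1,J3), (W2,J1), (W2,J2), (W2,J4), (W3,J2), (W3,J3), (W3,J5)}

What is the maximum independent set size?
Maximum independent set = 5

By König's theorem:
- Min vertex cover = Max matching = 3
- Max independent set = Total vertices - Min vertex cover
- Max independent set = 8 - 3 = 5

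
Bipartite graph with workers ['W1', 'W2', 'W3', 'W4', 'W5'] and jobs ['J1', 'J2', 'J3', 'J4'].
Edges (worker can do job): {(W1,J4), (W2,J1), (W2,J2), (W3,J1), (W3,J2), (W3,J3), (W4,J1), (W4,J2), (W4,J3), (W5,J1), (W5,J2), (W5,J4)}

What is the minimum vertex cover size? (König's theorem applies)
Minimum vertex cover size = 4

By König's theorem: in bipartite graphs,
min vertex cover = max matching = 4

Maximum matching has size 4, so minimum vertex cover also has size 4.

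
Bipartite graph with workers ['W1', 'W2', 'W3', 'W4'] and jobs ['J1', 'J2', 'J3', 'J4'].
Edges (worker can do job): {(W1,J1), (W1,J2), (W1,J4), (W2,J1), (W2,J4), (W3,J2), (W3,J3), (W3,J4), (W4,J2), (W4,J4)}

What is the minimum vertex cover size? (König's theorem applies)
Minimum vertex cover size = 4

By König's theorem: in bipartite graphs,
min vertex cover = max matching = 4

Maximum matching has size 4, so minimum vertex cover also has size 4.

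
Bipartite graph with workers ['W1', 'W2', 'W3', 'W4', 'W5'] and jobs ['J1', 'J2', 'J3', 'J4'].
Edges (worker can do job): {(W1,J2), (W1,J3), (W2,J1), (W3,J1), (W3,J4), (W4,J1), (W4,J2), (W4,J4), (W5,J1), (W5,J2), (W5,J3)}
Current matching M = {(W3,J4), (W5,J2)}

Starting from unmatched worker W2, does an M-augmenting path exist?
Yes: W2 → J1

An M-augmenting path alternates non-matching / matching edges, starting and ending at unmatched vertices.
Path: W2 → J1
(J1 is unmatched in M, so the path is augmenting.)
Flipping edges along this path would increase |M| from 2 to 3.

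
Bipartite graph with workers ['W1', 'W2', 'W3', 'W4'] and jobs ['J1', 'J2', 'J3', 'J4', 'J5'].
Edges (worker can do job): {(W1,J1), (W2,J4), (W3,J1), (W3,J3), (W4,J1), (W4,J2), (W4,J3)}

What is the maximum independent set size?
Maximum independent set = 5

By König's theorem:
- Min vertex cover = Max matching = 4
- Max independent set = Total vertices - Min vertex cover
- Max independent set = 9 - 4 = 5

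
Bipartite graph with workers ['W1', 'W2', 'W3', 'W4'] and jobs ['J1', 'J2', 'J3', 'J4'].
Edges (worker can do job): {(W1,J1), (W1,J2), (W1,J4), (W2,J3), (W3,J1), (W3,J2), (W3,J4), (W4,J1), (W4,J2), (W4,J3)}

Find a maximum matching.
Matching: {(W1,J4), (W2,J3), (W3,J1), (W4,J2)}

Maximum matching (size 4):
  W1 → J4
  W2 → J3
  W3 → J1
  W4 → J2

Each worker is assigned to at most one job, and each job to at most one worker.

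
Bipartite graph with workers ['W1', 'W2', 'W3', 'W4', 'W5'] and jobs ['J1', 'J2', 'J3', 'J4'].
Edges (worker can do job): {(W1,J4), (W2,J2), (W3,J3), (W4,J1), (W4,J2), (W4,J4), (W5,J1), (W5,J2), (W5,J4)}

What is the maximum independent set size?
Maximum independent set = 5

By König's theorem:
- Min vertex cover = Max matching = 4
- Max independent set = Total vertices - Min vertex cover
- Max independent set = 9 - 4 = 5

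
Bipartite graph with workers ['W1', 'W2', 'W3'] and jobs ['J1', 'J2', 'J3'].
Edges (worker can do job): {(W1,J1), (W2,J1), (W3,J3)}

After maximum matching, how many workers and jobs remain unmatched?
Unmatched: 1 workers, 1 jobs

Maximum matching size: 2
Workers: 3 total, 2 matched, 1 unmatched
Jobs: 3 total, 2 matched, 1 unmatched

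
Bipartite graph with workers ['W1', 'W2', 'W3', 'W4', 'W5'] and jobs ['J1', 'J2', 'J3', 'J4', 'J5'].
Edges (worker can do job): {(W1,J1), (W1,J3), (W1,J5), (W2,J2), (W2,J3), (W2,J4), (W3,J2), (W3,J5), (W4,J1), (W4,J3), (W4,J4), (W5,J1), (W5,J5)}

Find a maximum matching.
Matching: {(W1,J3), (W2,J2), (W3,J5), (W4,J4), (W5,J1)}

Maximum matching (size 5):
  W1 → J3
  W2 → J2
  W3 → J5
  W4 → J4
  W5 → J1

Each worker is assigned to at most one job, and each job to at most one worker.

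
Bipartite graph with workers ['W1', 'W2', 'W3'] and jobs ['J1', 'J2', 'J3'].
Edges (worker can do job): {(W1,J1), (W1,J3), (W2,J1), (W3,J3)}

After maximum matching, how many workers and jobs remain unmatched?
Unmatched: 1 workers, 1 jobs

Maximum matching size: 2
Workers: 3 total, 2 matched, 1 unmatched
Jobs: 3 total, 2 matched, 1 unmatched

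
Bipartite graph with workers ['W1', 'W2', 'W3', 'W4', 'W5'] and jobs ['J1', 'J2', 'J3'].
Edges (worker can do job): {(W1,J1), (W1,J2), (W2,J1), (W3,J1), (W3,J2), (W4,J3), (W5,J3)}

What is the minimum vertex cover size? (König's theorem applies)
Minimum vertex cover size = 3

By König's theorem: in bipartite graphs,
min vertex cover = max matching = 3

Maximum matching has size 3, so minimum vertex cover also has size 3.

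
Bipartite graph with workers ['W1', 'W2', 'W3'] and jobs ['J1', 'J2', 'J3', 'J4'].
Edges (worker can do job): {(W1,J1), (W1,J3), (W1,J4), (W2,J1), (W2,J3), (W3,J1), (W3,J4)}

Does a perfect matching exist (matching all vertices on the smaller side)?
Yes, perfect matching exists (size 3)

Perfect matching: {(W1,J4), (W2,J3), (W3,J1)}
All 3 vertices on the smaller side are matched.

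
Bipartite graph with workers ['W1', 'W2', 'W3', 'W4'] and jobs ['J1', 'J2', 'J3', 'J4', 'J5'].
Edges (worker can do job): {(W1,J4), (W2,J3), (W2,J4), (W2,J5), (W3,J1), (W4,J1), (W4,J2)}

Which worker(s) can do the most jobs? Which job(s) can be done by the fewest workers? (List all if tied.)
Most versatile: W2 (3 jobs); Least covered: J2, J3, J5 (1 workers)

Worker degrees (jobs they can do): W1:1, W2:3, W3:1, W4:2
Job degrees (workers who can do it): J1:2, J2:1, J3:1, J4:2, J5:1

Maximum worker degree is 3, achieved by: W2
Minimum job degree is 1, achieved by: J2, J3, J5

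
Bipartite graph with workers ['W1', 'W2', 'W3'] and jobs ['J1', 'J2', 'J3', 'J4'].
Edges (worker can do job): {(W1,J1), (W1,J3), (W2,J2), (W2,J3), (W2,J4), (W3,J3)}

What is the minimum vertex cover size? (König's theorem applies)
Minimum vertex cover size = 3

By König's theorem: in bipartite graphs,
min vertex cover = max matching = 3

Maximum matching has size 3, so minimum vertex cover also has size 3.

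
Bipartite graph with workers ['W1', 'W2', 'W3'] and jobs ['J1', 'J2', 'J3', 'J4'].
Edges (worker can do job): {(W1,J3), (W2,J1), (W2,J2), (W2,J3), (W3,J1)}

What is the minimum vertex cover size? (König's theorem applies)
Minimum vertex cover size = 3

By König's theorem: in bipartite graphs,
min vertex cover = max matching = 3

Maximum matching has size 3, so minimum vertex cover also has size 3.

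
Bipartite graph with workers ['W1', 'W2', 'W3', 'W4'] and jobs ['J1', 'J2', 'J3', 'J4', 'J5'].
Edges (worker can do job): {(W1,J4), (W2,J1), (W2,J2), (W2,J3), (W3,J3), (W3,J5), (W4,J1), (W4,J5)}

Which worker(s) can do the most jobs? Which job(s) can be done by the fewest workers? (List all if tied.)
Most versatile: W2 (3 jobs); Least covered: J2, J4 (1 workers)

Worker degrees (jobs they can do): W1:1, W2:3, W3:2, W4:2
Job degrees (workers who can do it): J1:2, J2:1, J3:2, J4:1, J5:2

Maximum worker degree is 3, achieved by: W2
Minimum job degree is 1, achieved by: J2, J4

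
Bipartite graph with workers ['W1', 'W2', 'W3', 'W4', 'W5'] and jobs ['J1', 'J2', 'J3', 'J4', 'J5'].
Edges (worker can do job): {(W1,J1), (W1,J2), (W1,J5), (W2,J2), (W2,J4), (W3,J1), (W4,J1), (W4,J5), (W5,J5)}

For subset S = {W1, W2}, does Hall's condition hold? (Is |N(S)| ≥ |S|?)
Yes: |N(S)| = 4, |S| = 2

Subset S = {W1, W2}
Neighbors N(S) = {J1, J2, J4, J5}

|N(S)| = 4, |S| = 2
Hall's condition: |N(S)| ≥ |S| is satisfied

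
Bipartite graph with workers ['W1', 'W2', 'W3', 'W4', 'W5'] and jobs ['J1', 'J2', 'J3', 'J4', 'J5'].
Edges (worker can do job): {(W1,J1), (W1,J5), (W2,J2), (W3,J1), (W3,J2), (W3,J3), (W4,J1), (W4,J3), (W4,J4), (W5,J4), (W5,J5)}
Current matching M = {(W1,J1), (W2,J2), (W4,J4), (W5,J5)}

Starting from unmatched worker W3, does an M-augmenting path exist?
Yes: W3 → J1 → W1 → J5 → W5 → J4 → W4 → J3

An M-augmenting path alternates non-matching / matching edges, starting and ending at unmatched vertices.
Path: W3 → J1 → W1 → J5 → W5 → J4 → W4 → J3
(J3 is unmatched in M, so the path is augmenting.)
Flipping edges along this path would increase |M| from 4 to 5.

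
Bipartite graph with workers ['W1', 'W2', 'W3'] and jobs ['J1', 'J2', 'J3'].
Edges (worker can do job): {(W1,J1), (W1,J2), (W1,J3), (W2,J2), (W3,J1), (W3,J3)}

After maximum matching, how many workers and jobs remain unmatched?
Unmatched: 0 workers, 0 jobs

Maximum matching size: 3
Workers: 3 total, 3 matched, 0 unmatched
Jobs: 3 total, 3 matched, 0 unmatched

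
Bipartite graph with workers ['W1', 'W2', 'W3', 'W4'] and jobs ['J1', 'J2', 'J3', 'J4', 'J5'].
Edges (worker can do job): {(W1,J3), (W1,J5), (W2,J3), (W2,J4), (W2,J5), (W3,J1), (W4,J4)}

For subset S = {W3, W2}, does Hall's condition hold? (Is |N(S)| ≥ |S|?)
Yes: |N(S)| = 4, |S| = 2

Subset S = {W3, W2}
Neighbors N(S) = {J1, J3, J4, J5}

|N(S)| = 4, |S| = 2
Hall's condition: |N(S)| ≥ |S| is satisfied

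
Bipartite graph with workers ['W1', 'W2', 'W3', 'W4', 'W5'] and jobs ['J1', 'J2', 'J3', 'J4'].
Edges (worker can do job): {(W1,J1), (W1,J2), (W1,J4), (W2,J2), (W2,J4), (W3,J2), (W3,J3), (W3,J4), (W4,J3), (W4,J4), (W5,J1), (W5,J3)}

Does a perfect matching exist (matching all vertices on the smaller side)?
Yes, perfect matching exists (size 4)

Perfect matching: {(W1,J2), (W3,J3), (W4,J4), (W5,J1)}
All 4 vertices on the smaller side are matched.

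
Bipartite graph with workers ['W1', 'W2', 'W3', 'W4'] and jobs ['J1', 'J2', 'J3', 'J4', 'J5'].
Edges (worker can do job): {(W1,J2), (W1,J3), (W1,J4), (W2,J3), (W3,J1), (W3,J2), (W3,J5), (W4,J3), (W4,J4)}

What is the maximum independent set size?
Maximum independent set = 5

By König's theorem:
- Min vertex cover = Max matching = 4
- Max independent set = Total vertices - Min vertex cover
- Max independent set = 9 - 4 = 5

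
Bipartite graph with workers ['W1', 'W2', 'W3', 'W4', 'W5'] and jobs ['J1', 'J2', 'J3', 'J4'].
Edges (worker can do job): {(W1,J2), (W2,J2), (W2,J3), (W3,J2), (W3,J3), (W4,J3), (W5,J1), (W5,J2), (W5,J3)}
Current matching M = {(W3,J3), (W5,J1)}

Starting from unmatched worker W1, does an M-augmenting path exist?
Yes: W1 → J2

An M-augmenting path alternates non-matching / matching edges, starting and ending at unmatched vertices.
Path: W1 → J2
(J2 is unmatched in M, so the path is augmenting.)
Flipping edges along this path would increase |M| from 2 to 3.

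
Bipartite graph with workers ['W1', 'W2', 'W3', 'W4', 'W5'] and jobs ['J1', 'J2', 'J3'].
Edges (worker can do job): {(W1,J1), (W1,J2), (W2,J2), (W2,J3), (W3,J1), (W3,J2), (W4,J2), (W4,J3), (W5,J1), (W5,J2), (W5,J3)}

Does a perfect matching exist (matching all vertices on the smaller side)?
Yes, perfect matching exists (size 3)

Perfect matching: {(W1,J1), (W3,J2), (W5,J3)}
All 3 vertices on the smaller side are matched.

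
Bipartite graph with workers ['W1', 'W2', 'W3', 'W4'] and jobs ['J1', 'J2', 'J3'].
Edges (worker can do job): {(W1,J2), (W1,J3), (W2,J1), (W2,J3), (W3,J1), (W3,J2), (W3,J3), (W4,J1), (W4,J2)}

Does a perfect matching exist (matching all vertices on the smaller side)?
Yes, perfect matching exists (size 3)

Perfect matching: {(W1,J2), (W3,J3), (W4,J1)}
All 3 vertices on the smaller side are matched.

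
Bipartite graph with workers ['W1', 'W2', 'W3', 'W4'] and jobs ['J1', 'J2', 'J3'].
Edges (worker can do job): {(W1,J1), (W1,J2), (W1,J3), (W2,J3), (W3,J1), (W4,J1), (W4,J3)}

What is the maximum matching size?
Maximum matching size = 3

Maximum matching: {(W1,J2), (W2,J3), (W4,J1)}
Size: 3

This assigns 3 workers to 3 distinct jobs.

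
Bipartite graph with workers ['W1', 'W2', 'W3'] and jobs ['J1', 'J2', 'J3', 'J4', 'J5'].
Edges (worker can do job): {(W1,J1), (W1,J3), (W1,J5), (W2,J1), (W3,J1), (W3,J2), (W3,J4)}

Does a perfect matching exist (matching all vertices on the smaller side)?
Yes, perfect matching exists (size 3)

Perfect matching: {(W1,J3), (W2,J1), (W3,J2)}
All 3 vertices on the smaller side are matched.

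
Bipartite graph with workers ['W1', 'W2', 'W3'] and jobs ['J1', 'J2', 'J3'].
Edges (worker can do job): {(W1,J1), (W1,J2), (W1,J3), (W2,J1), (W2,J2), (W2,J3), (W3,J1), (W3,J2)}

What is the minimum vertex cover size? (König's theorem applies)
Minimum vertex cover size = 3

By König's theorem: in bipartite graphs,
min vertex cover = max matching = 3

Maximum matching has size 3, so minimum vertex cover also has size 3.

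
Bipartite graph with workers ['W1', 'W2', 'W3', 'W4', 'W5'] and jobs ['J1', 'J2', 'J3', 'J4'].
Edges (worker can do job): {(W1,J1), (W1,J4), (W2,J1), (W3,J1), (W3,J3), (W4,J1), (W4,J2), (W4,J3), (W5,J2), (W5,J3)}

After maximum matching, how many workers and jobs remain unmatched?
Unmatched: 1 workers, 0 jobs

Maximum matching size: 4
Workers: 5 total, 4 matched, 1 unmatched
Jobs: 4 total, 4 matched, 0 unmatched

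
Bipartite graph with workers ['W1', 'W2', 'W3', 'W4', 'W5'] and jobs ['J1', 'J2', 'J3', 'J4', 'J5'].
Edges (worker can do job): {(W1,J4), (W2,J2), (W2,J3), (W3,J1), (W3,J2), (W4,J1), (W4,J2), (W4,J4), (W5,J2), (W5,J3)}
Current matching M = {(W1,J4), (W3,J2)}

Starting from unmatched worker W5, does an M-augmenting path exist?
Yes: W5 → J2 → W3 → J1

An M-augmenting path alternates non-matching / matching edges, starting and ending at unmatched vertices.
Path: W5 → J2 → W3 → J1
(J1 is unmatched in M, so the path is augmenting.)
Flipping edges along this path would increase |M| from 2 to 3.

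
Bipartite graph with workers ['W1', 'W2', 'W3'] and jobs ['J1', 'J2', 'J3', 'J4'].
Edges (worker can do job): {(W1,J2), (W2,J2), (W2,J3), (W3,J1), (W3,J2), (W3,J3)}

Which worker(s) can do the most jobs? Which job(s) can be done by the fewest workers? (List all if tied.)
Most versatile: W3 (3 jobs); Least covered: J4 (0 workers)

Worker degrees (jobs they can do): W1:1, W2:2, W3:3
Job degrees (workers who can do it): J1:1, J2:3, J3:2, J4:0

Maximum worker degree is 3, achieved by: W3
Minimum job degree is 0, achieved by: J4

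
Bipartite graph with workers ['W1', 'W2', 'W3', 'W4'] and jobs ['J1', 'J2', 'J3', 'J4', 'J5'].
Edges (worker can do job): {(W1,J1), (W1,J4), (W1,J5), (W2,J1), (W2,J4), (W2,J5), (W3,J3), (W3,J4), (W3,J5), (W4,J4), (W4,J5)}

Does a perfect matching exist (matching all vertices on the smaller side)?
Yes, perfect matching exists (size 4)

Perfect matching: {(W1,J1), (W2,J4), (W3,J3), (W4,J5)}
All 4 vertices on the smaller side are matched.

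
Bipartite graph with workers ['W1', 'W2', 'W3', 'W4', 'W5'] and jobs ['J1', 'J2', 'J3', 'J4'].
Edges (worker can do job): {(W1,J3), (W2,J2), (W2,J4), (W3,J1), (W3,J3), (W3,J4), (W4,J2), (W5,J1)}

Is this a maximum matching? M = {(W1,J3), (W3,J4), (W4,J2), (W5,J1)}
Yes, size 4 is maximum

Proposed matching has size 4.
Maximum matching size for this graph: 4.

This is a maximum matching.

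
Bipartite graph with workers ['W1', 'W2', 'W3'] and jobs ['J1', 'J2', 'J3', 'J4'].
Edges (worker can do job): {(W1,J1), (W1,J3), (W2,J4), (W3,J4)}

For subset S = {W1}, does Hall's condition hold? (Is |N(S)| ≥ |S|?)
Yes: |N(S)| = 2, |S| = 1

Subset S = {W1}
Neighbors N(S) = {J1, J3}

|N(S)| = 2, |S| = 1
Hall's condition: |N(S)| ≥ |S| is satisfied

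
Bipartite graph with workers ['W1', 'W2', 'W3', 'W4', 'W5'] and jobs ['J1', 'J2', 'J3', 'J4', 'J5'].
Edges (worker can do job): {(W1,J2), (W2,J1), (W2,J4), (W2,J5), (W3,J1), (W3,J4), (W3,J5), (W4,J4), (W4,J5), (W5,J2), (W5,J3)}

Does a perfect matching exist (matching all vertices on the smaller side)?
Yes, perfect matching exists (size 5)

Perfect matching: {(W1,J2), (W2,J4), (W3,J1), (W4,J5), (W5,J3)}
All 5 vertices on the smaller side are matched.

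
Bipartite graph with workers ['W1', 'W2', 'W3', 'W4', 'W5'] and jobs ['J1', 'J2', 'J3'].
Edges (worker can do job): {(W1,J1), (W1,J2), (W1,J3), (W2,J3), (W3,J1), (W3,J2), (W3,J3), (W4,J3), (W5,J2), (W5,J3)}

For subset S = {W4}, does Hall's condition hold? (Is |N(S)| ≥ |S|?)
Yes: |N(S)| = 1, |S| = 1

Subset S = {W4}
Neighbors N(S) = {J3}

|N(S)| = 1, |S| = 1
Hall's condition: |N(S)| ≥ |S| is satisfied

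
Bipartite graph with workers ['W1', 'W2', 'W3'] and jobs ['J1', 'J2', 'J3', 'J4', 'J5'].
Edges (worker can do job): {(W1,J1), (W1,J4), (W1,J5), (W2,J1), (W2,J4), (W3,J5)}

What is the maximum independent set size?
Maximum independent set = 5

By König's theorem:
- Min vertex cover = Max matching = 3
- Max independent set = Total vertices - Min vertex cover
- Max independent set = 8 - 3 = 5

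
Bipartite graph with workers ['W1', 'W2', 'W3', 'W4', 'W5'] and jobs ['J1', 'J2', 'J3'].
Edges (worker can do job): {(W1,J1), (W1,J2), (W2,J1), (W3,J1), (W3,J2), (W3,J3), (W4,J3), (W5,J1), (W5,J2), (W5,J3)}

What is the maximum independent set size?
Maximum independent set = 5

By König's theorem:
- Min vertex cover = Max matching = 3
- Max independent set = Total vertices - Min vertex cover
- Max independent set = 8 - 3 = 5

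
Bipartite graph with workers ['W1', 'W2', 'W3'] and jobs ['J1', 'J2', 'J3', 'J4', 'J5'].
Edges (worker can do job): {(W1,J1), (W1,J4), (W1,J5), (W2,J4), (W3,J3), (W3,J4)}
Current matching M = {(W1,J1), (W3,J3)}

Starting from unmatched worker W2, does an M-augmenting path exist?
Yes: W2 → J4

An M-augmenting path alternates non-matching / matching edges, starting and ending at unmatched vertices.
Path: W2 → J4
(J4 is unmatched in M, so the path is augmenting.)
Flipping edges along this path would increase |M| from 2 to 3.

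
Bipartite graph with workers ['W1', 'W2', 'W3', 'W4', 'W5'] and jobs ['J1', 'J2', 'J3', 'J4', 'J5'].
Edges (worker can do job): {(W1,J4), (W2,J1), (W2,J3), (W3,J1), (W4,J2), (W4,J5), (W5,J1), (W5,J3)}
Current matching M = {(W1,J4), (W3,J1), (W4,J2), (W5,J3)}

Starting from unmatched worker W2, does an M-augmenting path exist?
No augmenting path from W2

Alternating search from W2 reaches jobs: {J1, J3}.
Every reachable job is already matched in M, and following those matched edges back to workers exposes no further unvisited jobs.
No M-augmenting path from W2 exists.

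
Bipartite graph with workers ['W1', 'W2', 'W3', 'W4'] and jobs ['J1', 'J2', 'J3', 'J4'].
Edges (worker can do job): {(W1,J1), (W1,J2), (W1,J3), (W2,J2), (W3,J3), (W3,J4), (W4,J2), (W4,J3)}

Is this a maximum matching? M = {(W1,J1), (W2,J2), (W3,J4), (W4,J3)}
Yes, size 4 is maximum

Proposed matching has size 4.
Maximum matching size for this graph: 4.

This is a maximum matching.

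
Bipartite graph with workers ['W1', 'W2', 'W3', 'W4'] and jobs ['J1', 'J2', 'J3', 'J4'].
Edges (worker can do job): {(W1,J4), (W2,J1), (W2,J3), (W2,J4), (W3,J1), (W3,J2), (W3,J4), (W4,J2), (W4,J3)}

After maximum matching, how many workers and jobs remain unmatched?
Unmatched: 0 workers, 0 jobs

Maximum matching size: 4
Workers: 4 total, 4 matched, 0 unmatched
Jobs: 4 total, 4 matched, 0 unmatched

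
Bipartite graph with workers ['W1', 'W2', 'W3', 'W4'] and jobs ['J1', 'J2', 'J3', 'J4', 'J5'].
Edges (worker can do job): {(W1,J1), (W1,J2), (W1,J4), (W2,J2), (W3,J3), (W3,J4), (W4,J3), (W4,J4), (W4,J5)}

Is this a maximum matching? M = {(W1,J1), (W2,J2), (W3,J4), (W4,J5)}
Yes, size 4 is maximum

Proposed matching has size 4.
Maximum matching size for this graph: 4.

This is a maximum matching.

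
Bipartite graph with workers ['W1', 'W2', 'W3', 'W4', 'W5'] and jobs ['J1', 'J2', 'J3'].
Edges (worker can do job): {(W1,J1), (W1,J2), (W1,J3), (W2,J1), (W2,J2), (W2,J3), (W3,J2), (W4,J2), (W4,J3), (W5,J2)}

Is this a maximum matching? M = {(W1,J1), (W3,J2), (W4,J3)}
Yes, size 3 is maximum

Proposed matching has size 3.
Maximum matching size for this graph: 3.

This is a maximum matching.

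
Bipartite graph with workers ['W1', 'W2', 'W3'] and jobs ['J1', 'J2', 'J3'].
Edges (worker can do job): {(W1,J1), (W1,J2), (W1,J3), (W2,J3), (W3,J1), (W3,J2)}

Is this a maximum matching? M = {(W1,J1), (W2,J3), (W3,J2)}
Yes, size 3 is maximum

Proposed matching has size 3.
Maximum matching size for this graph: 3.

This is a maximum matching.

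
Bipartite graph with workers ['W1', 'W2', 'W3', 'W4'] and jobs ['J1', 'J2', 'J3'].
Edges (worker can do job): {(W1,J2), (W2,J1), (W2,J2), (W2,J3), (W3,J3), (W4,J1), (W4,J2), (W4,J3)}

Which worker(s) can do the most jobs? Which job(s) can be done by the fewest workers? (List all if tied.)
Most versatile: W2, W4 (3 jobs); Least covered: J1 (2 workers)

Worker degrees (jobs they can do): W1:1, W2:3, W3:1, W4:3
Job degrees (workers who can do it): J1:2, J2:3, J3:3

Maximum worker degree is 3, achieved by: W2, W4
Minimum job degree is 2, achieved by: J1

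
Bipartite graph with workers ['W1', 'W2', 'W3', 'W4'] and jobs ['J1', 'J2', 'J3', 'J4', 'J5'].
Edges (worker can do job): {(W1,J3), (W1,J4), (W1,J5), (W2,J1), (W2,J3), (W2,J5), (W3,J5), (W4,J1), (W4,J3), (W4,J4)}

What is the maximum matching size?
Maximum matching size = 4

Maximum matching: {(W1,J4), (W2,J1), (W3,J5), (W4,J3)}
Size: 4

This assigns 4 workers to 4 distinct jobs.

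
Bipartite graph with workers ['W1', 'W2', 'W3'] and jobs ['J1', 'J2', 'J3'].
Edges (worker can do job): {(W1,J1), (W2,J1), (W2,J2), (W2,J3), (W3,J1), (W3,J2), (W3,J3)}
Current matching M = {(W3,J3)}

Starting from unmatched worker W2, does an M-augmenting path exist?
Yes: W2 → J2

An M-augmenting path alternates non-matching / matching edges, starting and ending at unmatched vertices.
Path: W2 → J2
(J2 is unmatched in M, so the path is augmenting.)
Flipping edges along this path would increase |M| from 1 to 2.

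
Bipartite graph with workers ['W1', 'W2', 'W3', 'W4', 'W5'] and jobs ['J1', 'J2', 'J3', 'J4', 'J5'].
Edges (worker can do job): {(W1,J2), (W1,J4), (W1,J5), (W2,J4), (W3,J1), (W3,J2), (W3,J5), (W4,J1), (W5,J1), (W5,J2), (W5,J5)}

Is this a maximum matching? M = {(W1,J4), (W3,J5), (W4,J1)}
No, size 3 is not maximum

Proposed matching has size 3.
Maximum matching size for this graph: 4.

This is NOT maximum - can be improved to size 4.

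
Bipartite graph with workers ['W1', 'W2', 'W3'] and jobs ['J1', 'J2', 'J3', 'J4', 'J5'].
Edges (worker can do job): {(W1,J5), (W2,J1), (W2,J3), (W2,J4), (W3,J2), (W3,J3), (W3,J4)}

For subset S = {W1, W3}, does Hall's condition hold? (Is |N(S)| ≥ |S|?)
Yes: |N(S)| = 4, |S| = 2

Subset S = {W1, W3}
Neighbors N(S) = {J2, J3, J4, J5}

|N(S)| = 4, |S| = 2
Hall's condition: |N(S)| ≥ |S| is satisfied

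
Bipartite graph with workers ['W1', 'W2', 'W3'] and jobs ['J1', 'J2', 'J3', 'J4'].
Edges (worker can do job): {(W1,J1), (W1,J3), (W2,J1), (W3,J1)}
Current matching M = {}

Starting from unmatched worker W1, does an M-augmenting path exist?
Yes: W1 → J3

An M-augmenting path alternates non-matching / matching edges, starting and ending at unmatched vertices.
Path: W1 → J3
(J3 is unmatched in M, so the path is augmenting.)
Flipping edges along this path would increase |M| from 0 to 1.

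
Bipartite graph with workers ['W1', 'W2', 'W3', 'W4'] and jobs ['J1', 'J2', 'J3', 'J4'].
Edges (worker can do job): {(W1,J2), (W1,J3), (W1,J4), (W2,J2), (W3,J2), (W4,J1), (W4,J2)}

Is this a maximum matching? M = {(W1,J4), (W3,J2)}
No, size 2 is not maximum

Proposed matching has size 2.
Maximum matching size for this graph: 3.

This is NOT maximum - can be improved to size 3.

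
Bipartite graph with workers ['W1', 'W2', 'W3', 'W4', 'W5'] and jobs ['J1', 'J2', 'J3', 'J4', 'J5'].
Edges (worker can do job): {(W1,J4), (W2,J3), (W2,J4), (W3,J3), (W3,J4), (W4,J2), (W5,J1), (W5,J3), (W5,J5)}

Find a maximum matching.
Matching: {(W2,J3), (W3,J4), (W4,J2), (W5,J1)}

Maximum matching (size 4):
  W2 → J3
  W3 → J4
  W4 → J2
  W5 → J1

Each worker is assigned to at most one job, and each job to at most one worker.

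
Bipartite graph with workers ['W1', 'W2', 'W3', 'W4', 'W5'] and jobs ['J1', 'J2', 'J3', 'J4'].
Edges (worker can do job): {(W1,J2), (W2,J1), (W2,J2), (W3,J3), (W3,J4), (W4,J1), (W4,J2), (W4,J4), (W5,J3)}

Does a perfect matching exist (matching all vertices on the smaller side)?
Yes, perfect matching exists (size 4)

Perfect matching: {(W2,J1), (W3,J4), (W4,J2), (W5,J3)}
All 4 vertices on the smaller side are matched.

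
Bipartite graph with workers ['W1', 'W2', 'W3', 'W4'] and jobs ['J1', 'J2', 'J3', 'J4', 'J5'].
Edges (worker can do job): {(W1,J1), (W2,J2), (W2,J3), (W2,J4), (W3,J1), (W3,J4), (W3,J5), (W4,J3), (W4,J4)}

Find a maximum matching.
Matching: {(W1,J1), (W2,J3), (W3,J5), (W4,J4)}

Maximum matching (size 4):
  W1 → J1
  W2 → J3
  W3 → J5
  W4 → J4

Each worker is assigned to at most one job, and each job to at most one worker.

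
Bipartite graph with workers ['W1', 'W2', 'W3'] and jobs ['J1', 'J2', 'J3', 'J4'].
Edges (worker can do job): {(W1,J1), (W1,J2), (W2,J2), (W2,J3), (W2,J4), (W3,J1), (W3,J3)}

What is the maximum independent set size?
Maximum independent set = 4

By König's theorem:
- Min vertex cover = Max matching = 3
- Max independent set = Total vertices - Min vertex cover
- Max independent set = 7 - 3 = 4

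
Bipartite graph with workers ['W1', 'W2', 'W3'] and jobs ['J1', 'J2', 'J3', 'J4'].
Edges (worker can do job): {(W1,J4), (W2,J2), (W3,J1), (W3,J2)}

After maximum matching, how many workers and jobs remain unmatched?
Unmatched: 0 workers, 1 jobs

Maximum matching size: 3
Workers: 3 total, 3 matched, 0 unmatched
Jobs: 4 total, 3 matched, 1 unmatched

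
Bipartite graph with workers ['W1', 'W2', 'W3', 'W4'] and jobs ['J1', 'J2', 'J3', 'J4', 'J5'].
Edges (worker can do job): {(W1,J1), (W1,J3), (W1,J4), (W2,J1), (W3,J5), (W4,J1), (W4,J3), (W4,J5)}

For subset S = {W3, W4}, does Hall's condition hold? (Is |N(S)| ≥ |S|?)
Yes: |N(S)| = 3, |S| = 2

Subset S = {W3, W4}
Neighbors N(S) = {J1, J3, J5}

|N(S)| = 3, |S| = 2
Hall's condition: |N(S)| ≥ |S| is satisfied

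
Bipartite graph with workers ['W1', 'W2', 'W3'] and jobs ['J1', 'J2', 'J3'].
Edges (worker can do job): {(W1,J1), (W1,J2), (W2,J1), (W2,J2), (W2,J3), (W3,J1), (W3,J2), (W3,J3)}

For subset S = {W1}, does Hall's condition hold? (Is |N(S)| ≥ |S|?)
Yes: |N(S)| = 2, |S| = 1

Subset S = {W1}
Neighbors N(S) = {J1, J2}

|N(S)| = 2, |S| = 1
Hall's condition: |N(S)| ≥ |S| is satisfied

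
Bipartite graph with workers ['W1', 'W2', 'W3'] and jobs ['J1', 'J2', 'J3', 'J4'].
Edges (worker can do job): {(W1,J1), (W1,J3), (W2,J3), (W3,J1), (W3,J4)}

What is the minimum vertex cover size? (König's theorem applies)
Minimum vertex cover size = 3

By König's theorem: in bipartite graphs,
min vertex cover = max matching = 3

Maximum matching has size 3, so minimum vertex cover also has size 3.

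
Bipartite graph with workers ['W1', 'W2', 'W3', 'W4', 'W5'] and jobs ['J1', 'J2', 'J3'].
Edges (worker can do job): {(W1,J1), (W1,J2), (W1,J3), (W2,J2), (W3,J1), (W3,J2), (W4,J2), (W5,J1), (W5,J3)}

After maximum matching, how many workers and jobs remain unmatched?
Unmatched: 2 workers, 0 jobs

Maximum matching size: 3
Workers: 5 total, 3 matched, 2 unmatched
Jobs: 3 total, 3 matched, 0 unmatched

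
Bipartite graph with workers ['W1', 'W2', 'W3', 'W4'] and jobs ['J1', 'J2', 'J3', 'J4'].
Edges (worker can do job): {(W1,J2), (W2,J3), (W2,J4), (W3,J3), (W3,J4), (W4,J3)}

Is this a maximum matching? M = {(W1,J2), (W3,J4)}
No, size 2 is not maximum

Proposed matching has size 2.
Maximum matching size for this graph: 3.

This is NOT maximum - can be improved to size 3.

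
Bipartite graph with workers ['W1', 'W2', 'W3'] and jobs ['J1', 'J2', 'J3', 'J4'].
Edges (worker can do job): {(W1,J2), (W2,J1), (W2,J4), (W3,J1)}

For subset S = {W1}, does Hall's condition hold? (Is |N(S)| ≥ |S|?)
Yes: |N(S)| = 1, |S| = 1

Subset S = {W1}
Neighbors N(S) = {J2}

|N(S)| = 1, |S| = 1
Hall's condition: |N(S)| ≥ |S| is satisfied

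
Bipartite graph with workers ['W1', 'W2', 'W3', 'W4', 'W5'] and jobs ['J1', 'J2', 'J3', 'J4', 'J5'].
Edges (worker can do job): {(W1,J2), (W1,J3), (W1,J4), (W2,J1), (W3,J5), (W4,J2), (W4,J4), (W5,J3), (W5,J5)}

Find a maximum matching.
Matching: {(W1,J4), (W2,J1), (W3,J5), (W4,J2), (W5,J3)}

Maximum matching (size 5):
  W1 → J4
  W2 → J1
  W3 → J5
  W4 → J2
  W5 → J3

Each worker is assigned to at most one job, and each job to at most one worker.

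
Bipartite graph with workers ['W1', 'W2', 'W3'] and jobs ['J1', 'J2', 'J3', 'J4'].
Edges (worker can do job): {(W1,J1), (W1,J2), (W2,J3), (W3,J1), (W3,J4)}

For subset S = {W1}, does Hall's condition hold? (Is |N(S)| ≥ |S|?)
Yes: |N(S)| = 2, |S| = 1

Subset S = {W1}
Neighbors N(S) = {J1, J2}

|N(S)| = 2, |S| = 1
Hall's condition: |N(S)| ≥ |S| is satisfied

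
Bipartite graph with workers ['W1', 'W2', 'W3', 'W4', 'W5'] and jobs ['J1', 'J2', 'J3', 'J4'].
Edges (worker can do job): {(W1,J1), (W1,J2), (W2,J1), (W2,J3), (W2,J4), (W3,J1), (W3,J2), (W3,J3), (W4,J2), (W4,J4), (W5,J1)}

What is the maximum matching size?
Maximum matching size = 4

Maximum matching: {(W1,J2), (W2,J3), (W3,J1), (W4,J4)}
Size: 4

This assigns 4 workers to 4 distinct jobs.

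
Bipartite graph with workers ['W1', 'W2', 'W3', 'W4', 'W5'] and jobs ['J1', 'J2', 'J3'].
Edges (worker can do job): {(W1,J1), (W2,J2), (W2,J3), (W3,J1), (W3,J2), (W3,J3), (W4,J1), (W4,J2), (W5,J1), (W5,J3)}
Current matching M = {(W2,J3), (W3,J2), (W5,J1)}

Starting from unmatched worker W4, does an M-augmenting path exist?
No augmenting path from W4

Alternating search from W4 reaches jobs: {J1, J2, J3}.
Every reachable job is already matched in M, and following those matched edges back to workers exposes no further unvisited jobs.
No M-augmenting path from W4 exists.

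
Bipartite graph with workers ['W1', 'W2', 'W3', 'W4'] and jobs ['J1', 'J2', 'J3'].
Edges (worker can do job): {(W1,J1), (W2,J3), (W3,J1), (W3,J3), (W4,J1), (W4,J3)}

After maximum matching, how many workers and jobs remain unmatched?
Unmatched: 2 workers, 1 jobs

Maximum matching size: 2
Workers: 4 total, 2 matched, 2 unmatched
Jobs: 3 total, 2 matched, 1 unmatched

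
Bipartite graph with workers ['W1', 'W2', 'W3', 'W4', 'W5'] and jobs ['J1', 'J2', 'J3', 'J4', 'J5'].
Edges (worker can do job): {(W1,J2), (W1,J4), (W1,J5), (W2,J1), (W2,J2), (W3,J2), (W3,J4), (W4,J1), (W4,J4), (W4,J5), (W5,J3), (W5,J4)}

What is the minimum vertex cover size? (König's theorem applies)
Minimum vertex cover size = 5

By König's theorem: in bipartite graphs,
min vertex cover = max matching = 5

Maximum matching has size 5, so minimum vertex cover also has size 5.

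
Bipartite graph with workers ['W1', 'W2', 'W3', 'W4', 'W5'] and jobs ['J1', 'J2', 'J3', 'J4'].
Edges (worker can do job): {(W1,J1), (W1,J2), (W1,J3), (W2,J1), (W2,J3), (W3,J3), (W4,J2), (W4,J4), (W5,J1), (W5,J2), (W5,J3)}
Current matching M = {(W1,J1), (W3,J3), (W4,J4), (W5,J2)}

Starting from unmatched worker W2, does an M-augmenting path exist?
No augmenting path from W2

Alternating search from W2 reaches jobs: {J1, J2, J3}.
Every reachable job is already matched in M, and following those matched edges back to workers exposes no further unvisited jobs.
No M-augmenting path from W2 exists.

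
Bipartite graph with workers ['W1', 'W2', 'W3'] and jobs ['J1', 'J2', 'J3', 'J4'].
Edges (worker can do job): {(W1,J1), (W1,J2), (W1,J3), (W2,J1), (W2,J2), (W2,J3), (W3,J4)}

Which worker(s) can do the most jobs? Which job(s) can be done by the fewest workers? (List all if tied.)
Most versatile: W1, W2 (3 jobs); Least covered: J4 (1 workers)

Worker degrees (jobs they can do): W1:3, W2:3, W3:1
Job degrees (workers who can do it): J1:2, J2:2, J3:2, J4:1

Maximum worker degree is 3, achieved by: W1, W2
Minimum job degree is 1, achieved by: J4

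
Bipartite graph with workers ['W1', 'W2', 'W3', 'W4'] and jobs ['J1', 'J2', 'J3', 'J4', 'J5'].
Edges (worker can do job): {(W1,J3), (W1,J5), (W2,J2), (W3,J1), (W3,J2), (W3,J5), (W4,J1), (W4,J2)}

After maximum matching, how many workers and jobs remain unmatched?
Unmatched: 0 workers, 1 jobs

Maximum matching size: 4
Workers: 4 total, 4 matched, 0 unmatched
Jobs: 5 total, 4 matched, 1 unmatched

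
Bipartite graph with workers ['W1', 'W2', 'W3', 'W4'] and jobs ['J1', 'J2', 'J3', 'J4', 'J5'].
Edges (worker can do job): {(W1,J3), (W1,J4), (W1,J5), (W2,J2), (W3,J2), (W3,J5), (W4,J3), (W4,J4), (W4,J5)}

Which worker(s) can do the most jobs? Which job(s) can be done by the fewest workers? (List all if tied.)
Most versatile: W1, W4 (3 jobs); Least covered: J1 (0 workers)

Worker degrees (jobs they can do): W1:3, W2:1, W3:2, W4:3
Job degrees (workers who can do it): J1:0, J2:2, J3:2, J4:2, J5:3

Maximum worker degree is 3, achieved by: W1, W4
Minimum job degree is 0, achieved by: J1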